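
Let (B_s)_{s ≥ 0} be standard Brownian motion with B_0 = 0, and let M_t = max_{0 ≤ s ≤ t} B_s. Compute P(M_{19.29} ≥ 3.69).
P(M_{19.29} ≥ 3.69) = 2·P(B_{19.29} ≥ 3.69) = 2(1 − Φ(3.69/√19.29)) ≈ 0.4008

By the reflection principle for Brownian motion, P(M_t ≥ a) = 2 · P(B_t ≥ a) for a ≥ 0. Since B_t ~ N(0, t), P(B_t ≥ 3.69) = 1 − Φ(3.69/√t) = 1 − Φ(3.69/√19.29) = 1 − Φ(0.8402). So
  P(M_{19.29} ≥ 3.69) = 2(1 − Φ(0.8402)) ≈ 0.4008.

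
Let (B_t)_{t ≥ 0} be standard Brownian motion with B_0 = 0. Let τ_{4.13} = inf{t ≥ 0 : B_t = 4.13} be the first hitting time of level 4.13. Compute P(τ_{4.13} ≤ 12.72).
P(τ_{4.13} ≤ 12.72) = 2(1 − Φ(4.13/√12.72)) = 2(1 − Φ(1.1580)) ≈ 0.2469

By the reflection principle for standard BM, P(τ_b ≤ t) = 2 · P(B_t ≥ b). Since B_t ~ N(0, t), P(B_t ≥ 4.13) = 1 − Φ(4.13/√t) = 1 − Φ(4.13/√12.72) = 1 − Φ(1.1580) ≈ 0.12343. Doubling: P(τ_{4.13} ≤ 12.72) ≈ 2 · 0.12343 = 0.24686 ≈ 0.2469.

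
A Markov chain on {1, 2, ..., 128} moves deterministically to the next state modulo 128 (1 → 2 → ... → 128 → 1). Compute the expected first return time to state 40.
E[T_40 | X_0 = 40] = 128

The chain cycles deterministically, so starting at state 40 it returns in exactly 128 steps. Equivalently, the stationary distribution is uniform π_j = 1/128 for every state j, so by Kac's formula E[T_40] = 1/π_40 = 128.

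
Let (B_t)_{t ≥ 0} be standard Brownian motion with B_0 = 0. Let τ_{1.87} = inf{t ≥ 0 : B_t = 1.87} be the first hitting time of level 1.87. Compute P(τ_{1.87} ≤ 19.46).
P(τ_{1.87} ≤ 19.46) = 2(1 − Φ(1.87/√19.46)) = 2(1 − Φ(0.4239)) ≈ 0.6716

By the reflection principle for standard BM, P(τ_b ≤ t) = 2 · P(B_t ≥ b). Since B_t ~ N(0, t), P(B_t ≥ 1.87) = 1 − Φ(1.87/√t) = 1 − Φ(1.87/√19.46) = 1 − Φ(0.4239) ≈ 0.33582. Doubling: P(τ_{1.87} ≤ 19.46) ≈ 2 · 0.33582 = 0.67164 ≈ 0.6716.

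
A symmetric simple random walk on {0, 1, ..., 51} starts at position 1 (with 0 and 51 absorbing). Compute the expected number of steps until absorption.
E[τ | X_0 = 1] = 50

Let v_k = E[τ | X_0 = k]. Boundary: v_0 = v_51 = 0. Recurrence: v_k = 1 + (v_{k-1} + v_{k+1})/2 for 1 ≤ k ≤ 50. The particular solution to v_k − (v_{k-1} + v_{k+1})/2 = 1 is v_k = −k^2. Adding homogeneous solution A + B k and matching boundaries gives v_k = k (51 − k). Substituting k = 1: v_1 = 1 · 50 = 50.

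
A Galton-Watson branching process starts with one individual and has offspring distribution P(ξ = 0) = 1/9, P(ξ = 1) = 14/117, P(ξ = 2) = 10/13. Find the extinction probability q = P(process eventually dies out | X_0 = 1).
q = 13/90

The pgf is f(s) = 1/9 + 14/117·s + 10/13·s². The extinction probability q is the smallest fixed point of f in [0, 1]. Setting s = f(s):
  10/13·s² + (14/117 − 1)·s + 1/9 = 0
  10/13·s² − (1/9 + 10/13)·s + 1/9 = 0
which factors as (s − 1)·(10/13·s − 1/9) = 0, giving roots s = 1 and s = (1/9)/(10/13) = 13/90.
Mean offspring μ = 14/117 + 2·10/13 = 194/117 > 1 (supercritical), so q < 1. The extinction probability is the smaller root: q = (1/9)/(10/13) = 13/90.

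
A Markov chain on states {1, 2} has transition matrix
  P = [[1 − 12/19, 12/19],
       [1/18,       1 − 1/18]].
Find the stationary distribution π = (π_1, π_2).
π_1 = 19/235, π_2 = 216/235

Solve πP = π with π_1 + π_2 = 1. From πP = π: π_1 · (1 − 12/19) + π_2 · 1/18 = π_1 ⇒ π_2 · 1/18 = π_1 · 12/19 ⇒ π_2/π_1 = (12/19)/(1/18) = 216/19. Together with π_1 + π_2 = 1:
  π_1 = (1/18)/(12/19 + 1/18) = (1/18)/(235/342) = 19/235,
  π_2 = (12/19)/(12/19 + 1/18) = (12/19)/(235/342) = 216/235.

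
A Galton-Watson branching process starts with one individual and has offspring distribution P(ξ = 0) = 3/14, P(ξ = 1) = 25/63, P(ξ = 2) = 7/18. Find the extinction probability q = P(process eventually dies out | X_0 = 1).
q = 27/49

The pgf is f(s) = 3/14 + 25/63·s + 7/18·s². The extinction probability q is the smallest fixed point of f in [0, 1]. Setting s = f(s):
  7/18·s² + (25/63 − 1)·s + 3/14 = 0
  7/18·s² − (3/14 + 7/18)·s + 3/14 = 0
which factors as (s − 1)·(7/18·s − 3/14) = 0, giving roots s = 1 and s = (3/14)/(7/18) = 27/49.
Mean offspring μ = 25/63 + 2·7/18 = 74/63 > 1 (supercritical), so q < 1. The extinction probability is the smaller root: q = (3/14)/(7/18) = 27/49.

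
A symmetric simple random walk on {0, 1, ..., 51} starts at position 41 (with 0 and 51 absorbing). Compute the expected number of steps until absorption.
E[τ | X_0 = 41] = 410

Let v_k = E[τ | X_0 = k]. Boundary: v_0 = v_51 = 0. Recurrence: v_k = 1 + (v_{k-1} + v_{k+1})/2 for 1 ≤ k ≤ 50. The particular solution to v_k − (v_{k-1} + v_{k+1})/2 = 1 is v_k = −k^2. Adding homogeneous solution A + B k and matching boundaries gives v_k = k (51 − k). Substituting k = 41: v_41 = 41 · 10 = 410.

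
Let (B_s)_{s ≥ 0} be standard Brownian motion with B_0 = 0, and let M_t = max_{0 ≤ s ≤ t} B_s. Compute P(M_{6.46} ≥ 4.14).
P(M_{6.46} ≥ 4.14) = 2·P(B_{6.46} ≥ 4.14) = 2(1 − Φ(4.14/√6.46)) ≈ 0.1033

By the reflection principle for Brownian motion, P(M_t ≥ a) = 2 · P(B_t ≥ a) for a ≥ 0. Since B_t ~ N(0, t), P(B_t ≥ 4.14) = 1 − Φ(4.14/√t) = 1 − Φ(4.14/√6.46) = 1 − Φ(1.6289). So
  P(M_{6.46} ≥ 4.14) = 2(1 − Φ(1.6289)) ≈ 0.1033.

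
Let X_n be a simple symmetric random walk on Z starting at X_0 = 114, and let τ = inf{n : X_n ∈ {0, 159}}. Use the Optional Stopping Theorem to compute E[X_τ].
E[X_τ] = 114

X_n is a martingale and τ is a bounded-mean stopping time (indeed τ is finite a.s. with bounded expectation since the walk is in a bounded region). By the OST, E[X_τ] = E[X_0] = 114. Equivalently: E[X_τ] = 159 · P(hit 159 first) + 0 · P(hit 0 first) = 159 · (114/159) = 114.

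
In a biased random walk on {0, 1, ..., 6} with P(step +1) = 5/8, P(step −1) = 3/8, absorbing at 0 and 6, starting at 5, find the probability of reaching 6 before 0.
P(hit 6 before 0) = (1 − (3/5)^5) / (1 − (3/5)^6) = 7205/7448

Let u_k denote P(reach 6 before 0 | start at k). Boundary: u_0 = 0, u_6 = 1. Recurrence: u_k = 5/8·u_{k+1} + 3/8·u_{k-1} for 1 ≤ k ≤ 5. Try u_k = A + B·r^k with r = q/p = (3/8)/(5/8) = 3/5. Substitution satisfies the recurrence; boundary conditions give:
  u_k = (1 − r^k) / (1 − r^N) = (1 − (3/5)^5) / (1 − (3/5)^6) = 7205/7448.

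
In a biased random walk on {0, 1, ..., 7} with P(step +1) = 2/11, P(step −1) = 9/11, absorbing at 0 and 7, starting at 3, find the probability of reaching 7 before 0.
P(hit 7 before 0) = (1 − (9/2)^3) / (1 − (9/2)^7) = 1648/683263

Let u_k denote P(reach 7 before 0 | start at k). Boundary: u_0 = 0, u_7 = 1. Recurrence: u_k = 2/11·u_{k+1} + 9/11·u_{k-1} for 1 ≤ k ≤ 6. Try u_k = A + B·r^k with r = q/p = (9/11)/(2/11) = 9/2. Substitution satisfies the recurrence; boundary conditions give:
  u_k = (1 − r^k) / (1 − r^N) = (1 − (9/2)^3) / (1 − (9/2)^7) = 1648/683263.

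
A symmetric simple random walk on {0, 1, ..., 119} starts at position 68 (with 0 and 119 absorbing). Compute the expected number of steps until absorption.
E[τ | X_0 = 68] = 3468

Let v_k = E[τ | X_0 = k]. Boundary: v_0 = v_119 = 0. Recurrence: v_k = 1 + (v_{k-1} + v_{k+1})/2 for 1 ≤ k ≤ 118. The particular solution to v_k − (v_{k-1} + v_{k+1})/2 = 1 is v_k = −k^2. Adding homogeneous solution A + B k and matching boundaries gives v_k = k (119 − k). Substituting k = 68: v_68 = 68 · 51 = 3468.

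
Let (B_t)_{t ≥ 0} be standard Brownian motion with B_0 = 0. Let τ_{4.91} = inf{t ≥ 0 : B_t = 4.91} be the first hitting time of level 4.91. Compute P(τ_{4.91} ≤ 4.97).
P(τ_{4.91} ≤ 4.97) = 2(1 − Φ(4.91/√4.97)) = 2(1 − Φ(2.2024)) ≈ 0.0276

By the reflection principle for standard BM, P(τ_b ≤ t) = 2 · P(B_t ≥ b). Since B_t ~ N(0, t), P(B_t ≥ 4.91) = 1 − Φ(4.91/√t) = 1 − Φ(4.91/√4.97) = 1 − Φ(2.2024) ≈ 0.01382. Doubling: P(τ_{4.91} ≤ 4.97) ≈ 2 · 0.01382 = 0.02764 ≈ 0.0276.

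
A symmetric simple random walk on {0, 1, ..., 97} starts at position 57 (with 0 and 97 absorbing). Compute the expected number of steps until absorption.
E[τ | X_0 = 57] = 2280

Let v_k = E[τ | X_0 = k]. Boundary: v_0 = v_97 = 0. Recurrence: v_k = 1 + (v_{k-1} + v_{k+1})/2 for 1 ≤ k ≤ 96. The particular solution to v_k − (v_{k-1} + v_{k+1})/2 = 1 is v_k = −k^2. Adding homogeneous solution A + B k and matching boundaries gives v_k = k (97 − k). Substituting k = 57: v_57 = 57 · 40 = 2280.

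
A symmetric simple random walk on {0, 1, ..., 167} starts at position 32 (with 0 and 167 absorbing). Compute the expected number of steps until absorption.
E[τ | X_0 = 32] = 4320

Let v_k = E[τ | X_0 = k]. Boundary: v_0 = v_167 = 0. Recurrence: v_k = 1 + (v_{k-1} + v_{k+1})/2 for 1 ≤ k ≤ 166. The particular solution to v_k − (v_{k-1} + v_{k+1})/2 = 1 is v_k = −k^2. Adding homogeneous solution A + B k and matching boundaries gives v_k = k (167 − k). Substituting k = 32: v_32 = 32 · 135 = 4320.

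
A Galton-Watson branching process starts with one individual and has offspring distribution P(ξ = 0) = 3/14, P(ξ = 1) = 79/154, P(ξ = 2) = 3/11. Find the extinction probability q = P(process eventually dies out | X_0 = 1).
q = 11/14

The pgf is f(s) = 3/14 + 79/154·s + 3/11·s². The extinction probability q is the smallest fixed point of f in [0, 1]. Setting s = f(s):
  3/11·s² + (79/154 − 1)·s + 3/14 = 0
  3/11·s² − (3/14 + 3/11)·s + 3/14 = 0
which factors as (s − 1)·(3/11·s − 3/14) = 0, giving roots s = 1 and s = (3/14)/(3/11) = 11/14.
Mean offspring μ = 79/154 + 2·3/11 = 163/154 > 1 (supercritical), so q < 1. The extinction probability is the smaller root: q = (3/14)/(3/11) = 11/14.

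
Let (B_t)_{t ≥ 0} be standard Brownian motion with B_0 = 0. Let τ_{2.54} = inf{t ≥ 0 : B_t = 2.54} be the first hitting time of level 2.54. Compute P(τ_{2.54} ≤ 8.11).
P(τ_{2.54} ≤ 8.11) = 2(1 − Φ(2.54/√8.11)) = 2(1 − Φ(0.8919)) ≈ 0.3724

By the reflection principle for standard BM, P(τ_b ≤ t) = 2 · P(B_t ≥ b). Since B_t ~ N(0, t), P(B_t ≥ 2.54) = 1 − Φ(2.54/√t) = 1 − Φ(2.54/√8.11) = 1 − Φ(0.8919) ≈ 0.18622. Doubling: P(τ_{2.54} ≤ 8.11) ≈ 2 · 0.18622 = 0.37244 ≈ 0.3724.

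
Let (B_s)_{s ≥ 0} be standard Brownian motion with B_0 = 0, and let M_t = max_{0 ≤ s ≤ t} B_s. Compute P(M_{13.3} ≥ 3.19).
P(M_{13.3} ≥ 3.19) = 2·P(B_{13.3} ≥ 3.19) = 2(1 − Φ(3.19/√13.3)) ≈ 0.3817

By the reflection principle for Brownian motion, P(M_t ≥ a) = 2 · P(B_t ≥ a) for a ≥ 0. Since B_t ~ N(0, t), P(B_t ≥ 3.19) = 1 − Φ(3.19/√t) = 1 − Φ(3.19/√13.3) = 1 − Φ(0.8747). So
  P(M_{13.3} ≥ 3.19) = 2(1 − Φ(0.8747)) ≈ 0.3817.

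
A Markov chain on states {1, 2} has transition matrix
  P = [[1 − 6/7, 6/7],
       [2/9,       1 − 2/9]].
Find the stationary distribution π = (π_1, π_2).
π_1 = 7/34, π_2 = 27/34

Solve πP = π with π_1 + π_2 = 1. From πP = π: π_1 · (1 − 6/7) + π_2 · 2/9 = π_1 ⇒ π_2 · 2/9 = π_1 · 6/7 ⇒ π_2/π_1 = (6/7)/(2/9) = 27/7. Together with π_1 + π_2 = 1:
  π_1 = (2/9)/(6/7 + 2/9) = (2/9)/(68/63) = 7/34,
  π_2 = (6/7)/(6/7 + 2/9) = (6/7)/(68/63) = 27/34.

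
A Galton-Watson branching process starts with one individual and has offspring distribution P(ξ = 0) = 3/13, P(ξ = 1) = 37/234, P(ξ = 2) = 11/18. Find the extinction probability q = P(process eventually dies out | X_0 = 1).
q = 54/143

The pgf is f(s) = 3/13 + 37/234·s + 11/18·s². The extinction probability q is the smallest fixed point of f in [0, 1]. Setting s = f(s):
  11/18·s² + (37/234 − 1)·s + 3/13 = 0
  11/18·s² − (3/13 + 11/18)·s + 3/13 = 0
which factors as (s − 1)·(11/18·s − 3/13) = 0, giving roots s = 1 and s = (3/13)/(11/18) = 54/143.
Mean offspring μ = 37/234 + 2·11/18 = 323/234 > 1 (supercritical), so q < 1. The extinction probability is the smaller root: q = (3/13)/(11/18) = 54/143.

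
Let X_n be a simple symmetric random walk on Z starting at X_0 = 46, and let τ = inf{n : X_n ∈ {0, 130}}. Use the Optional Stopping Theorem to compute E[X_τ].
E[X_τ] = 46

X_n is a martingale and τ is a bounded-mean stopping time (indeed τ is finite a.s. with bounded expectation since the walk is in a bounded region). By the OST, E[X_τ] = E[X_0] = 46. Equivalently: E[X_τ] = 130 · P(hit 130 first) + 0 · P(hit 0 first) = 130 · (46/130) = 46.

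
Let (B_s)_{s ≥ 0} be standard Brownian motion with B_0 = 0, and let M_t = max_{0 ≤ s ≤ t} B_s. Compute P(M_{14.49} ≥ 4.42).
P(M_{14.49} ≥ 4.42) = 2·P(B_{14.49} ≥ 4.42) = 2(1 − Φ(4.42/√14.49)) ≈ 0.2456

By the reflection principle for Brownian motion, P(M_t ≥ a) = 2 · P(B_t ≥ a) for a ≥ 0. Since B_t ~ N(0, t), P(B_t ≥ 4.42) = 1 − Φ(4.42/√t) = 1 − Φ(4.42/√14.49) = 1 − Φ(1.1611). So
  P(M_{14.49} ≥ 4.42) = 2(1 − Φ(1.1611)) ≈ 0.2456.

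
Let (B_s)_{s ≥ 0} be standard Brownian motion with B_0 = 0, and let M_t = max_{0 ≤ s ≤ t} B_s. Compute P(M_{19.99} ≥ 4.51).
P(M_{19.99} ≥ 4.51) = 2·P(B_{19.99} ≥ 4.51) = 2(1 − Φ(4.51/√19.99)) ≈ 0.3131

By the reflection principle for Brownian motion, P(M_t ≥ a) = 2 · P(B_t ≥ a) for a ≥ 0. Since B_t ~ N(0, t), P(B_t ≥ 4.51) = 1 − Φ(4.51/√t) = 1 − Φ(4.51/√19.99) = 1 − Φ(1.0087). So
  P(M_{19.99} ≥ 4.51) = 2(1 − Φ(1.0087)) ≈ 0.3131.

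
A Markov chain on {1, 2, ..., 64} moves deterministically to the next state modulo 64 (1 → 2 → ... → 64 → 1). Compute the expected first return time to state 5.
E[T_5 | X_0 = 5] = 64

The chain cycles deterministically, so starting at state 5 it returns in exactly 64 steps. Equivalently, the stationary distribution is uniform π_j = 1/64 for every state j, so by Kac's formula E[T_5] = 1/π_5 = 64.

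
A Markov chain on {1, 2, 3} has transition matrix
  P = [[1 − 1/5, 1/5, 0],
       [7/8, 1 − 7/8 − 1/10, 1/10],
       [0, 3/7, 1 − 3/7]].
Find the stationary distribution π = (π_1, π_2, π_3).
π = (525/673, 120/673, 28/673)

This is a birth-death chain on three states, which satisfies detailed balance: π_1 · P_{12} = π_2 · P_{21} and π_2 · P_{23} = π_3 · P_{32}.
From π_1 · 1/5 = π_2 · 7/8: π_2/π_1 = (1/5)/(7/8) = 8/35.
From π_2 · 1/10 = π_3 · 3/7: π_3/π_2 = (1/10)/(3/7) = 7/30.
Take π_1 proportional to 1; then unnormalized π = (1, 8/35, 4/75). Normalize by dividing by the sum 673/525:
  π = (525/673, 120/673, 28/673).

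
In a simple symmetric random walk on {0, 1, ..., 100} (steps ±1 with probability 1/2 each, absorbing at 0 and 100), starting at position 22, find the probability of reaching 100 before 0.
P(hit 100 before 0) = 22/100 = 11/50

Let u_k = P(hit 100 before 0 | start at k). Then u_0 = 0, u_100 = 1, and u_k = u_{k-1}/2 + u_{k+1}/2 for 1 ≤ k ≤ 99. This harmonic recurrence is solved by u_k = k/100, giving u_22 = 22/100 = 11/50.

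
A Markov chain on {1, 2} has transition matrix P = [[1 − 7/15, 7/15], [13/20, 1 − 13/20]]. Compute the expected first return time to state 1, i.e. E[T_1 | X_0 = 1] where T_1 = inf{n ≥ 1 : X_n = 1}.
E[T_1 | X_0 = 1] = 1/π_1 = 67/39

For an irreducible recurrent Markov chain with stationary distribution π, E[T_i | X_0 = i] = 1/π_i (Kac's formula). Here π_1 = (13/20)/(7/15 + 13/20) = (13/20)/(67/60) = 39/67, so E[T_1 | X_0 = 1] = 1/π_1 = (7/15 + 13/20)/(13/20) = (67/60)/(13/20) = 67/39.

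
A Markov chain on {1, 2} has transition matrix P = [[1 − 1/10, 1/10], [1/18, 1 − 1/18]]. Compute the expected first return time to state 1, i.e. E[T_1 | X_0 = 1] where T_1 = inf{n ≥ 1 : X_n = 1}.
E[T_1 | X_0 = 1] = 1/π_1 = 14/5

For an irreducible recurrent Markov chain with stationary distribution π, E[T_i | X_0 = i] = 1/π_i (Kac's formula). Here π_1 = (1/18)/(1/10 + 1/18) = (1/18)/(7/45) = 5/14, so E[T_1 | X_0 = 1] = 1/π_1 = (1/10 + 1/18)/(1/18) = (7/45)/(1/18) = 14/5.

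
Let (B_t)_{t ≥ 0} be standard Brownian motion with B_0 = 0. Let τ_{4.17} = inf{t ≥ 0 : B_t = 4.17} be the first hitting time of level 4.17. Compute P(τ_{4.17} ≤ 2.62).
P(τ_{4.17} ≤ 2.62) = 2(1 − Φ(4.17/√2.62)) = 2(1 − Φ(2.5762)) ≈ 0.0100

By the reflection principle for standard BM, P(τ_b ≤ t) = 2 · P(B_t ≥ b). Since B_t ~ N(0, t), P(B_t ≥ 4.17) = 1 − Φ(4.17/√t) = 1 − Φ(4.17/√2.62) = 1 − Φ(2.5762) ≈ 0.00499. Doubling: P(τ_{4.17} ≤ 2.62) ≈ 2 · 0.00499 = 0.00998 ≈ 0.0100.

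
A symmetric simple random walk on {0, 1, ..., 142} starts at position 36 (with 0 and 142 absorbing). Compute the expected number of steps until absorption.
E[τ | X_0 = 36] = 3816

Let v_k = E[τ | X_0 = k]. Boundary: v_0 = v_142 = 0. Recurrence: v_k = 1 + (v_{k-1} + v_{k+1})/2 for 1 ≤ k ≤ 141. The particular solution to v_k − (v_{k-1} + v_{k+1})/2 = 1 is v_k = −k^2. Adding homogeneous solution A + B k and matching boundaries gives v_k = k (142 − k). Substituting k = 36: v_36 = 36 · 106 = 3816.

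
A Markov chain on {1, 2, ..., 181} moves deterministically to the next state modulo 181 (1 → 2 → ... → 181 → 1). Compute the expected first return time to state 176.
E[T_176 | X_0 = 176] = 181

The chain cycles deterministically, so starting at state 176 it returns in exactly 181 steps. Equivalently, the stationary distribution is uniform π_j = 1/181 for every state j, so by Kac's formula E[T_176] = 1/π_176 = 181.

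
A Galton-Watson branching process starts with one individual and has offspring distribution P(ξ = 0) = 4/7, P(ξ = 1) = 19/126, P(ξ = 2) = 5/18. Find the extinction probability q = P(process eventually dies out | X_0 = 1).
q = 1

Mean offspring μ = 0·4/7 + 1·19/126 + 2·5/18 = 89/126 ≤ 1. For μ ≤ 1 with offspring not concentrated at 1, the Galton-Watson process goes extinct almost surely, so q = 1.
(Algebraic check: The pgf is f(s) = 4/7 + 19/126·s + 5/18·s². The extinction probability q is the smallest fixed point of f in [0, 1]. Setting s = f(s):
  5/18·s² + (19/126 − 1)·s + 4/7 = 0
  5/18·s² − (4/7 + 5/18)·s + 4/7 = 0
which factors as (s − 1)·(5/18·s − 4/7) = 0, giving roots s = 1 and s = (4/7)/(5/18) = 72/35. Since 72/35 ≥ 1, the smallest root in [0, 1] is s = 1.)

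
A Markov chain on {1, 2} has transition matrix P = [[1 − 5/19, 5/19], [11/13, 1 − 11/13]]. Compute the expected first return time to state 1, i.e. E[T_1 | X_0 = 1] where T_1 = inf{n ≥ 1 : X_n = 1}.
E[T_1 | X_0 = 1] = 1/π_1 = 274/209

For an irreducible recurrent Markov chain with stationary distribution π, E[T_i | X_0 = i] = 1/π_i (Kac's formula). Here π_1 = (11/13)/(5/19 + 11/13) = (11/13)/(274/247) = 209/274, so E[T_1 | X_0 = 1] = 1/π_1 = (5/19 + 11/13)/(11/13) = (274/247)/(11/13) = 274/209.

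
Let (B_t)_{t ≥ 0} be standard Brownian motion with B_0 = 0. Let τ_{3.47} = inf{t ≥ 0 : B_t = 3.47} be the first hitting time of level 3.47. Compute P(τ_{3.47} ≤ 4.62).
P(τ_{3.47} ≤ 4.62) = 2(1 − Φ(3.47/√4.62)) = 2(1 − Φ(1.6144)) ≈ 0.1064

By the reflection principle for standard BM, P(τ_b ≤ t) = 2 · P(B_t ≥ b). Since B_t ~ N(0, t), P(B_t ≥ 3.47) = 1 − Φ(3.47/√t) = 1 − Φ(3.47/√4.62) = 1 − Φ(1.6144) ≈ 0.05322. Doubling: P(τ_{3.47} ≤ 4.62) ≈ 2 · 0.05322 = 0.10644 ≈ 0.1064.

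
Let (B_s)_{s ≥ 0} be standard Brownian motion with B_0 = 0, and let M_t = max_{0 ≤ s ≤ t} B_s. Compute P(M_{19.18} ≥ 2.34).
P(M_{19.18} ≥ 2.34) = 2·P(B_{19.18} ≥ 2.34) = 2(1 − Φ(2.34/√19.18)) ≈ 0.5931

By the reflection principle for Brownian motion, P(M_t ≥ a) = 2 · P(B_t ≥ a) for a ≥ 0. Since B_t ~ N(0, t), P(B_t ≥ 2.34) = 1 − Φ(2.34/√t) = 1 − Φ(2.34/√19.18) = 1 − Φ(0.5343). So
  P(M_{19.18} ≥ 2.34) = 2(1 − Φ(0.5343)) ≈ 0.5931.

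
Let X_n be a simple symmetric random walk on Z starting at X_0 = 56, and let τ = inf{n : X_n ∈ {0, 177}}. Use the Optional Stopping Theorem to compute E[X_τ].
E[X_τ] = 56

X_n is a martingale and τ is a bounded-mean stopping time (indeed τ is finite a.s. with bounded expectation since the walk is in a bounded region). By the OST, E[X_τ] = E[X_0] = 56. Equivalently: E[X_τ] = 177 · P(hit 177 first) + 0 · P(hit 0 first) = 177 · (56/177) = 56.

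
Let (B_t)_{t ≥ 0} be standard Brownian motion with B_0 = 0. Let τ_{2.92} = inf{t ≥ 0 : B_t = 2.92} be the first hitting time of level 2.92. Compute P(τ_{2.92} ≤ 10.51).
P(τ_{2.92} ≤ 10.51) = 2(1 − Φ(2.92/√10.51)) = 2(1 − Φ(0.9007)) ≈ 0.3677

By the reflection principle for standard BM, P(τ_b ≤ t) = 2 · P(B_t ≥ b). Since B_t ~ N(0, t), P(B_t ≥ 2.92) = 1 − Φ(2.92/√t) = 1 − Φ(2.92/√10.51) = 1 − Φ(0.9007) ≈ 0.18387. Doubling: P(τ_{2.92} ≤ 10.51) ≈ 2 · 0.18387 = 0.36774 ≈ 0.3677.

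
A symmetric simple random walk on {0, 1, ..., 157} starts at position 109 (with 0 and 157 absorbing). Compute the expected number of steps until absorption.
E[τ | X_0 = 109] = 5232

Let v_k = E[τ | X_0 = k]. Boundary: v_0 = v_157 = 0. Recurrence: v_k = 1 + (v_{k-1} + v_{k+1})/2 for 1 ≤ k ≤ 156. The particular solution to v_k − (v_{k-1} + v_{k+1})/2 = 1 is v_k = −k^2. Adding homogeneous solution A + B k and matching boundaries gives v_k = k (157 − k). Substituting k = 109: v_109 = 109 · 48 = 5232.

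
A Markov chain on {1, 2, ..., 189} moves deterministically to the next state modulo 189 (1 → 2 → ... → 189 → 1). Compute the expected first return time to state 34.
E[T_34 | X_0 = 34] = 189

The chain cycles deterministically, so starting at state 34 it returns in exactly 189 steps. Equivalently, the stationary distribution is uniform π_j = 1/189 for every state j, so by Kac's formula E[T_34] = 1/π_34 = 189.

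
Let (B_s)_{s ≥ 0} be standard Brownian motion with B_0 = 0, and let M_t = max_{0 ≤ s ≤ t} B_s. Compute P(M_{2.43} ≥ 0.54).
P(M_{2.43} ≥ 0.54) = 2·P(B_{2.43} ≥ 0.54) = 2(1 − Φ(0.54/√2.43)) ≈ 0.7290

By the reflection principle for Brownian motion, P(M_t ≥ a) = 2 · P(B_t ≥ a) for a ≥ 0. Since B_t ~ N(0, t), P(B_t ≥ 0.54) = 1 − Φ(0.54/√t) = 1 − Φ(0.54/√2.43) = 1 − Φ(0.3464). So
  P(M_{2.43} ≥ 0.54) = 2(1 − Φ(0.3464)) ≈ 0.7290.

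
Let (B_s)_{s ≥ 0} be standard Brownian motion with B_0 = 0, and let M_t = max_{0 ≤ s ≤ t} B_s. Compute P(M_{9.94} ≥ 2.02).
P(M_{9.94} ≥ 2.02) = 2·P(B_{9.94} ≥ 2.02) = 2(1 − Φ(2.02/√9.94)) ≈ 0.5217

By the reflection principle for Brownian motion, P(M_t ≥ a) = 2 · P(B_t ≥ a) for a ≥ 0. Since B_t ~ N(0, t), P(B_t ≥ 2.02) = 1 − Φ(2.02/√t) = 1 − Φ(2.02/√9.94) = 1 − Φ(0.6407). So
  P(M_{9.94} ≥ 2.02) = 2(1 − Φ(0.6407)) ≈ 0.5217.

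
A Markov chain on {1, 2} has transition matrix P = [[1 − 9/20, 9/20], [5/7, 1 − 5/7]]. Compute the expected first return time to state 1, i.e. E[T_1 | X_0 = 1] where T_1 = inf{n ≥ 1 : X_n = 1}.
E[T_1 | X_0 = 1] = 1/π_1 = 163/100

For an irreducible recurrent Markov chain with stationary distribution π, E[T_i | X_0 = i] = 1/π_i (Kac's formula). Here π_1 = (5/7)/(9/20 + 5/7) = (5/7)/(163/140) = 100/163, so E[T_1 | X_0 = 1] = 1/π_1 = (9/20 + 5/7)/(5/7) = (163/140)/(5/7) = 163/100.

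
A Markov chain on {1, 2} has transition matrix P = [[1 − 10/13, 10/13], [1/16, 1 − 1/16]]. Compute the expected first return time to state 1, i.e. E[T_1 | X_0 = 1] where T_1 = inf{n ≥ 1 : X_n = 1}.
E[T_1 | X_0 = 1] = 1/π_1 = 173/13

For an irreducible recurrent Markov chain with stationary distribution π, E[T_i | X_0 = i] = 1/π_i (Kac's formula). Here π_1 = (1/16)/(10/13 + 1/16) = (1/16)/(173/208) = 13/173, so E[T_1 | X_0 = 1] = 1/π_1 = (10/13 + 1/16)/(1/16) = (173/208)/(1/16) = 173/13.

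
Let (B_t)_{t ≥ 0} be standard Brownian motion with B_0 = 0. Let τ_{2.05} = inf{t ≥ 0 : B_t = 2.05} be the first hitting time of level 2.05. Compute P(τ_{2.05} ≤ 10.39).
P(τ_{2.05} ≤ 10.39) = 2(1 − Φ(2.05/√10.39)) = 2(1 − Φ(0.6360)) ≈ 0.5248

By the reflection principle for standard BM, P(τ_b ≤ t) = 2 · P(B_t ≥ b). Since B_t ~ N(0, t), P(B_t ≥ 2.05) = 1 − Φ(2.05/√t) = 1 − Φ(2.05/√10.39) = 1 − Φ(0.6360) ≈ 0.26239. Doubling: P(τ_{2.05} ≤ 10.39) ≈ 2 · 0.26239 = 0.52478 ≈ 0.5248.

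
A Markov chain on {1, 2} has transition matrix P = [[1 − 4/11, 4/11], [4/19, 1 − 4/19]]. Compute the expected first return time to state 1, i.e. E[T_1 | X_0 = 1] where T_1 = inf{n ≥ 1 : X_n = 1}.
E[T_1 | X_0 = 1] = 1/π_1 = 30/11

For an irreducible recurrent Markov chain with stationary distribution π, E[T_i | X_0 = i] = 1/π_i (Kac's formula). Here π_1 = (4/19)/(4/11 + 4/19) = (4/19)/(120/209) = 11/30, so E[T_1 | X_0 = 1] = 1/π_1 = (4/11 + 4/19)/(4/19) = (120/209)/(4/19) = 30/11.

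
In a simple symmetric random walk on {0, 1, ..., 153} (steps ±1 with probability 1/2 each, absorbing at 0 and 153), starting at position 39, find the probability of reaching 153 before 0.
P(hit 153 before 0) = 39/153 = 13/51

Let u_k = P(hit 153 before 0 | start at k). Then u_0 = 0, u_153 = 1, and u_k = u_{k-1}/2 + u_{k+1}/2 for 1 ≤ k ≤ 152. This harmonic recurrence is solved by u_k = k/153, giving u_39 = 39/153 = 13/51.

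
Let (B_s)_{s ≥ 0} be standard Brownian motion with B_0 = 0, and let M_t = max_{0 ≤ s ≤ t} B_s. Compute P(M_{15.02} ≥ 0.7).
P(M_{15.02} ≥ 0.7) = 2·P(B_{15.02} ≥ 0.7) = 2(1 − Φ(0.7/√15.02)) ≈ 0.8567

By the reflection principle for Brownian motion, P(M_t ≥ a) = 2 · P(B_t ≥ a) for a ≥ 0. Since B_t ~ N(0, t), P(B_t ≥ 0.7) = 1 − Φ(0.7/√t) = 1 − Φ(0.7/√15.02) = 1 − Φ(0.1806). So
  P(M_{15.02} ≥ 0.7) = 2(1 − Φ(0.1806)) ≈ 0.8567.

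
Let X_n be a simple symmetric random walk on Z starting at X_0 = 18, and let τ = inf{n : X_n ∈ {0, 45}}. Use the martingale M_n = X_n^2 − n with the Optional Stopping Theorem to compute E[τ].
E[τ] = 486

M_n = X_n^2 − n is a martingale (since E[X_{n+1}^2 | F_n] = X_n^2 + 1). By OST (τ has finite mean in a bounded region), E[M_τ] = E[M_0] = X_0^2 − 0 = 18^2 = 324. Also E[M_τ] = E[X_τ^2] − E[τ]. The walk exits at 0 or 45, with P(hit 45 first) = 18/45, so E[X_τ^2] = 45^2 · 18/45 + 0 = 810. Thus E[τ] = E[X_τ^2] − E[M_τ] = 810 − 324 = 486 = 18(45 − 18) = 486.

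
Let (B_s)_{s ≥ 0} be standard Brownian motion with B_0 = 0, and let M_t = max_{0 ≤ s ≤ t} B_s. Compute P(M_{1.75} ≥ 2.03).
P(M_{1.75} ≥ 2.03) = 2·P(B_{1.75} ≥ 2.03) = 2(1 − Φ(2.03/√1.75)) ≈ 0.1249

By the reflection principle for Brownian motion, P(M_t ≥ a) = 2 · P(B_t ≥ a) for a ≥ 0. Since B_t ~ N(0, t), P(B_t ≥ 2.03) = 1 − Φ(2.03/√t) = 1 − Φ(2.03/√1.75) = 1 − Φ(1.5345). So
  P(M_{1.75} ≥ 2.03) = 2(1 − Φ(1.5345)) ≈ 0.1249.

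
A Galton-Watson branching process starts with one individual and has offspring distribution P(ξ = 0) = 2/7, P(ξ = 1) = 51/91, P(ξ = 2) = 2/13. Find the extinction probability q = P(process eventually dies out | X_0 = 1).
q = 1

Mean offspring μ = 0·2/7 + 1·51/91 + 2·2/13 = 79/91 ≤ 1. For μ ≤ 1 with offspring not concentrated at 1, the Galton-Watson process goes extinct almost surely, so q = 1.
(Algebraic check: The pgf is f(s) = 2/7 + 51/91·s + 2/13·s². The extinction probability q is the smallest fixed point of f in [0, 1]. Setting s = f(s):
  2/13·s² + (51/91 − 1)·s + 2/7 = 0
  2/13·s² − (2/7 + 2/13)·s + 2/7 = 0
which factors as (s − 1)·(2/13·s − 2/7) = 0, giving roots s = 1 and s = (2/7)/(2/13) = 13/7. Since 13/7 ≥ 1, the smallest root in [0, 1] is s = 1.)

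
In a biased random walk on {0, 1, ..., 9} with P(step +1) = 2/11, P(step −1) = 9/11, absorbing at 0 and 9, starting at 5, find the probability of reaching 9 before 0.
P(hit 9 before 0) = (1 − (9/2)^5) / (1 − (9/2)^9) = 134896/55345711

Let u_k denote P(reach 9 before 0 | start at k). Boundary: u_0 = 0, u_9 = 1. Recurrence: u_k = 2/11·u_{k+1} + 9/11·u_{k-1} for 1 ≤ k ≤ 8. Try u_k = A + B·r^k with r = q/p = (9/11)/(2/11) = 9/2. Substitution satisfies the recurrence; boundary conditions give:
  u_k = (1 − r^k) / (1 − r^N) = (1 − (9/2)^5) / (1 − (9/2)^9) = 134896/55345711.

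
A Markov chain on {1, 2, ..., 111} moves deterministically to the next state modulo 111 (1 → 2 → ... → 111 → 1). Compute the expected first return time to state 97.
E[T_97 | X_0 = 97] = 111

The chain cycles deterministically, so starting at state 97 it returns in exactly 111 steps. Equivalently, the stationary distribution is uniform π_j = 1/111 for every state j, so by Kac's formula E[T_97] = 1/π_97 = 111.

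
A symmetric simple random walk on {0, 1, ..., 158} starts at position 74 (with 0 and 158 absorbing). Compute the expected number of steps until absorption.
E[τ | X_0 = 74] = 6216

Let v_k = E[τ | X_0 = k]. Boundary: v_0 = v_158 = 0. Recurrence: v_k = 1 + (v_{k-1} + v_{k+1})/2 for 1 ≤ k ≤ 157. The particular solution to v_k − (v_{k-1} + v_{k+1})/2 = 1 is v_k = −k^2. Adding homogeneous solution A + B k and matching boundaries gives v_k = k (158 − k). Substituting k = 74: v_74 = 74 · 84 = 6216.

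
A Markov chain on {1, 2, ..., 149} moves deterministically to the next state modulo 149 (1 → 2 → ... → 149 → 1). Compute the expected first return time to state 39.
E[T_39 | X_0 = 39] = 149

The chain cycles deterministically, so starting at state 39 it returns in exactly 149 steps. Equivalently, the stationary distribution is uniform π_j = 1/149 for every state j, so by Kac's formula E[T_39] = 1/π_39 = 149.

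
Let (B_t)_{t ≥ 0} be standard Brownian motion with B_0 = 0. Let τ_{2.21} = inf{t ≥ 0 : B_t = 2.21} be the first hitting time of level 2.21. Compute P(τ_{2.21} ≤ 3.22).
P(τ_{2.21} ≤ 3.22) = 2(1 − Φ(2.21/√3.22)) = 2(1 − Φ(1.2316)) ≈ 0.2181

By the reflection principle for standard BM, P(τ_b ≤ t) = 2 · P(B_t ≥ b). Since B_t ~ N(0, t), P(B_t ≥ 2.21) = 1 − Φ(2.21/√t) = 1 − Φ(2.21/√3.22) = 1 − Φ(1.2316) ≈ 0.10905. Doubling: P(τ_{2.21} ≤ 3.22) ≈ 2 · 0.10905 = 0.21810 ≈ 0.2181.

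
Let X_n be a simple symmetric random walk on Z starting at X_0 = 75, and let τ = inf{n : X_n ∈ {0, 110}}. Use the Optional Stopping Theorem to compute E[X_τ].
E[X_τ] = 75

X_n is a martingale and τ is a bounded-mean stopping time (indeed τ is finite a.s. with bounded expectation since the walk is in a bounded region). By the OST, E[X_τ] = E[X_0] = 75. Equivalently: E[X_τ] = 110 · P(hit 110 first) + 0 · P(hit 0 first) = 110 · (75/110) = 75.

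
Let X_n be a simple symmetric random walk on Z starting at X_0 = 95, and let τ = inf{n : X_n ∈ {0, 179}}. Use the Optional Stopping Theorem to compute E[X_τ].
E[X_τ] = 95

X_n is a martingale and τ is a bounded-mean stopping time (indeed τ is finite a.s. with bounded expectation since the walk is in a bounded region). By the OST, E[X_τ] = E[X_0] = 95. Equivalently: E[X_τ] = 179 · P(hit 179 first) + 0 · P(hit 0 first) = 179 · (95/179) = 95.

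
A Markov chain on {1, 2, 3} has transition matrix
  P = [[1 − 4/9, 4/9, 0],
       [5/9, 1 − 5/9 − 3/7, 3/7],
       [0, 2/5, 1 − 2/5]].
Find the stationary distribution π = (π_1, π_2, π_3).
π = (35/93, 28/93, 10/31)

This is a birth-death chain on three states, which satisfies detailed balance: π_1 · P_{12} = π_2 · P_{21} and π_2 · P_{23} = π_3 · P_{32}.
From π_1 · 4/9 = π_2 · 5/9: π_2/π_1 = (4/9)/(5/9) = 4/5.
From π_2 · 3/7 = π_3 · 2/5: π_3/π_2 = (3/7)/(2/5) = 15/14.
Take π_1 proportional to 1; then unnormalized π = (1, 4/5, 6/7). Normalize by dividing by the sum 93/35:
  π = (35/93, 28/93, 10/31).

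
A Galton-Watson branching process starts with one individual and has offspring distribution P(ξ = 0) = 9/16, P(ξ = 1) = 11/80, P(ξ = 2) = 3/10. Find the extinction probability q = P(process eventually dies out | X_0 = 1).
q = 1

Mean offspring μ = 0·9/16 + 1·11/80 + 2·3/10 = 59/80 ≤ 1. For μ ≤ 1 with offspring not concentrated at 1, the Galton-Watson process goes extinct almost surely, so q = 1.
(Algebraic check: The pgf is f(s) = 9/16 + 11/80·s + 3/10·s². The extinction probability q is the smallest fixed point of f in [0, 1]. Setting s = f(s):
  3/10·s² + (11/80 − 1)·s + 9/16 = 0
  3/10·s² − (9/16 + 3/10)·s + 9/16 = 0
which factors as (s − 1)·(3/10·s − 9/16) = 0, giving roots s = 1 and s = (9/16)/(3/10) = 15/8. Since 15/8 ≥ 1, the smallest root in [0, 1] is s = 1.)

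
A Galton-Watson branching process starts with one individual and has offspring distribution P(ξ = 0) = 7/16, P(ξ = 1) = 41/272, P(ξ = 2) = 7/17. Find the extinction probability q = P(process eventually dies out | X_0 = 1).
q = 1

Mean offspring μ = 0·7/16 + 1·41/272 + 2·7/17 = 265/272 ≤ 1. For μ ≤ 1 with offspring not concentrated at 1, the Galton-Watson process goes extinct almost surely, so q = 1.
(Algebraic check: The pgf is f(s) = 7/16 + 41/272·s + 7/17·s². The extinction probability q is the smallest fixed point of f in [0, 1]. Setting s = f(s):
  7/17·s² + (41/272 − 1)·s + 7/16 = 0
  7/17·s² − (7/16 + 7/17)·s + 7/16 = 0
which factors as (s − 1)·(7/17·s − 7/16) = 0, giving roots s = 1 and s = (7/16)/(7/17) = 17/16. Since 17/16 ≥ 1, the smallest root in [0, 1] is s = 1.)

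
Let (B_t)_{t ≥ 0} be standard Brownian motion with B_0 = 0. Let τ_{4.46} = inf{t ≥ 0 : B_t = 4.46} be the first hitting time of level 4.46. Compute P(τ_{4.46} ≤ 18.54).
P(τ_{4.46} ≤ 18.54) = 2(1 − Φ(4.46/√18.54)) = 2(1 − Φ(1.0358)) ≈ 0.3003

By the reflection principle for standard BM, P(τ_b ≤ t) = 2 · P(B_t ≥ b). Since B_t ~ N(0, t), P(B_t ≥ 4.46) = 1 − Φ(4.46/√t) = 1 − Φ(4.46/√18.54) = 1 − Φ(1.0358) ≈ 0.15015. Doubling: P(τ_{4.46} ≤ 18.54) ≈ 2 · 0.15015 = 0.30030 ≈ 0.3003.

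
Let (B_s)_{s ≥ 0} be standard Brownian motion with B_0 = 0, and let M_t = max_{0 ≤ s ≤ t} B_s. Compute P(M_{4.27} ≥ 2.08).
P(M_{4.27} ≥ 2.08) = 2·P(B_{4.27} ≥ 2.08) = 2(1 − Φ(2.08/√4.27)) ≈ 0.3141

By the reflection principle for Brownian motion, P(M_t ≥ a) = 2 · P(B_t ≥ a) for a ≥ 0. Since B_t ~ N(0, t), P(B_t ≥ 2.08) = 1 − Φ(2.08/√t) = 1 − Φ(2.08/√4.27) = 1 − Φ(1.0066). So
  P(M_{4.27} ≥ 2.08) = 2(1 − Φ(1.0066)) ≈ 0.3141.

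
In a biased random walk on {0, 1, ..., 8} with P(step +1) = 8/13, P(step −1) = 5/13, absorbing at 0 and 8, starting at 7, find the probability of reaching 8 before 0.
P(hit 8 before 0) = (1 − (5/8)^7) / (1 − (5/8)^8) = 5384072/5462197

Let u_k denote P(reach 8 before 0 | start at k). Boundary: u_0 = 0, u_8 = 1. Recurrence: u_k = 8/13·u_{k+1} + 5/13·u_{k-1} for 1 ≤ k ≤ 7. Try u_k = A + B·r^k with r = q/p = (5/13)/(8/13) = 5/8. Substitution satisfies the recurrence; boundary conditions give:
  u_k = (1 − r^k) / (1 − r^N) = (1 − (5/8)^7) / (1 − (5/8)^8) = 5384072/5462197.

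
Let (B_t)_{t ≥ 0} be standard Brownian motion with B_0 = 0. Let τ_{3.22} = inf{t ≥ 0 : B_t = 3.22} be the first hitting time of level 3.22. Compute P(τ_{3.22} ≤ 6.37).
P(τ_{3.22} ≤ 6.37) = 2(1 − Φ(3.22/√6.37)) = 2(1 − Φ(1.2758)) ≈ 0.2020

By the reflection principle for standard BM, P(τ_b ≤ t) = 2 · P(B_t ≥ b). Since B_t ~ N(0, t), P(B_t ≥ 3.22) = 1 − Φ(3.22/√t) = 1 − Φ(3.22/√6.37) = 1 − Φ(1.2758) ≈ 0.10101. Doubling: P(τ_{3.22} ≤ 6.37) ≈ 2 · 0.10101 = 0.20202 ≈ 0.2020.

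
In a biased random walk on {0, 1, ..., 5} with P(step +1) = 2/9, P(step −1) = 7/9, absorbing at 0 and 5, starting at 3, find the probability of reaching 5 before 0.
P(hit 5 before 0) = (1 − (7/2)^3) / (1 − (7/2)^5) = 268/3355

Let u_k denote P(reach 5 before 0 | start at k). Boundary: u_0 = 0, u_5 = 1. Recurrence: u_k = 2/9·u_{k+1} + 7/9·u_{k-1} for 1 ≤ k ≤ 4. Try u_k = A + B·r^k with r = q/p = (7/9)/(2/9) = 7/2. Substitution satisfies the recurrence; boundary conditions give:
  u_k = (1 − r^k) / (1 − r^N) = (1 − (7/2)^3) / (1 − (7/2)^5) = 268/3355.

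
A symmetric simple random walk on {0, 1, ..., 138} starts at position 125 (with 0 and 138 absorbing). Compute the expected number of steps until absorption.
E[τ | X_0 = 125] = 1625

Let v_k = E[τ | X_0 = k]. Boundary: v_0 = v_138 = 0. Recurrence: v_k = 1 + (v_{k-1} + v_{k+1})/2 for 1 ≤ k ≤ 137. The particular solution to v_k − (v_{k-1} + v_{k+1})/2 = 1 is v_k = −k^2. Adding homogeneous solution A + B k and matching boundaries gives v_k = k (138 − k). Substituting k = 125: v_125 = 125 · 13 = 1625.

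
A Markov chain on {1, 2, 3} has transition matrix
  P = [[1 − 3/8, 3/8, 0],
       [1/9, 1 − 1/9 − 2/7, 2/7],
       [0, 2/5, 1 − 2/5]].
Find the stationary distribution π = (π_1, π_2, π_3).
π = (14/95, 189/380, 27/76)

This is a birth-death chain on three states, which satisfies detailed balance: π_1 · P_{12} = π_2 · P_{21} and π_2 · P_{23} = π_3 · P_{32}.
From π_1 · 3/8 = π_2 · 1/9: π_2/π_1 = (3/8)/(1/9) = 27/8.
From π_2 · 2/7 = π_3 · 2/5: π_3/π_2 = (2/7)/(2/5) = 5/7.
Take π_1 proportional to 1; then unnormalized π = (1, 27/8, 135/56). Normalize by dividing by the sum 95/14:
  π = (14/95, 189/380, 27/76).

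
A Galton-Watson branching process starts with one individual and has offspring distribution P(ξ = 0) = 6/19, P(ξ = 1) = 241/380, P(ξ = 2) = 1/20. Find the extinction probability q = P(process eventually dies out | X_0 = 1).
q = 1

Mean offspring μ = 0·6/19 + 1·241/380 + 2·1/20 = 279/380 ≤ 1. For μ ≤ 1 with offspring not concentrated at 1, the Galton-Watson process goes extinct almost surely, so q = 1.
(Algebraic check: The pgf is f(s) = 6/19 + 241/380·s + 1/20·s². The extinction probability q is the smallest fixed point of f in [0, 1]. Setting s = f(s):
  1/20·s² + (241/380 − 1)·s + 6/19 = 0
  1/20·s² − (6/19 + 1/20)·s + 6/19 = 0
which factors as (s − 1)·(1/20·s − 6/19) = 0, giving roots s = 1 and s = (6/19)/(1/20) = 120/19. Since 120/19 ≥ 1, the smallest root in [0, 1] is s = 1.)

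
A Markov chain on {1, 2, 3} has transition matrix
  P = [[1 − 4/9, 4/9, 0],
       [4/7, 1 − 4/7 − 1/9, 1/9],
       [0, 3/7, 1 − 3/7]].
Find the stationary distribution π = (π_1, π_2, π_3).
π = (243/481, 189/481, 49/481)

This is a birth-death chain on three states, which satisfies detailed balance: π_1 · P_{12} = π_2 · P_{21} and π_2 · P_{23} = π_3 · P_{32}.
From π_1 · 4/9 = π_2 · 4/7: π_2/π_1 = (4/9)/(4/7) = 7/9.
From π_2 · 1/9 = π_3 · 3/7: π_3/π_2 = (1/9)/(3/7) = 7/27.
Take π_1 proportional to 1; then unnormalized π = (1, 7/9, 49/243). Normalize by dividing by the sum 481/243:
  π = (243/481, 189/481, 49/481).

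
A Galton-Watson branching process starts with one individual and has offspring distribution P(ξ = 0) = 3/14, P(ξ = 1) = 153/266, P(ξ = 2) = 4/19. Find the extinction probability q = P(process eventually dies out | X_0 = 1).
q = 1

Mean offspring μ = 0·3/14 + 1·153/266 + 2·4/19 = 265/266 ≤ 1. For μ ≤ 1 with offspring not concentrated at 1, the Galton-Watson process goes extinct almost surely, so q = 1.
(Algebraic check: The pgf is f(s) = 3/14 + 153/266·s + 4/19·s². The extinction probability q is the smallest fixed point of f in [0, 1]. Setting s = f(s):
  4/19·s² + (153/266 − 1)·s + 3/14 = 0
  4/19·s² − (3/14 + 4/19)·s + 3/14 = 0
which factors as (s − 1)·(4/19·s − 3/14) = 0, giving roots s = 1 and s = (3/14)/(4/19) = 57/56. Since 57/56 ≥ 1, the smallest root in [0, 1] is s = 1.)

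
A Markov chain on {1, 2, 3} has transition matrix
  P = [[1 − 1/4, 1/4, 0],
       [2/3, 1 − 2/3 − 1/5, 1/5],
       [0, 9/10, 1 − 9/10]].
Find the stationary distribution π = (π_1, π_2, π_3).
π = (24/35, 9/35, 2/35)

This is a birth-death chain on three states, which satisfies detailed balance: π_1 · P_{12} = π_2 · P_{21} and π_2 · P_{23} = π_3 · P_{32}.
From π_1 · 1/4 = π_2 · 2/3: π_2/π_1 = (1/4)/(2/3) = 3/8.
From π_2 · 1/5 = π_3 · 9/10: π_3/π_2 = (1/5)/(9/10) = 2/9.
Take π_1 proportional to 1; then unnormalized π = (1, 3/8, 1/12). Normalize by dividing by the sum 35/24:
  π = (24/35, 9/35, 2/35).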